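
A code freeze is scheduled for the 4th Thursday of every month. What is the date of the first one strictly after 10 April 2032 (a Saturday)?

April 2032 starts on a Thursday; its first Thursday is the 1st, so the 4th Thursday is the 22nd — 22 April 2032.
22 April 2032 is after 10 April 2032, so that is the next one.

22 April 2032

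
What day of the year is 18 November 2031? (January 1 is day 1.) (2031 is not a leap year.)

Days in months before November: 31 + 28 + 31 + 30 + 31 + 30 + 31 + 31 + 30 + 31 = 304.
Plus 18 days into November → day 322.

322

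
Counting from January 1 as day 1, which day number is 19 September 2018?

Days in months before September: 31 + 28 + 31 + 30 + 31 + 30 + 31 + 31 = 243.
Plus 19 days into September → day 262.

262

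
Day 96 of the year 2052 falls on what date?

Jan has 31 days (96 − 31 = 65 remain).
Feb has 29 days (65 − 29 = 36 remain).
Mar has 31 days (36 − 31 = 5 remain).
5 into Apr → Apr 5.

Apr 5, 2052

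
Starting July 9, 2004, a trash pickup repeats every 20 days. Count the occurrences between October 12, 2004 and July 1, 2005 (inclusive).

Occurrences land 20·i days after July 9, 2004 for i = 0, 1, 2, …
October 12, 2004 is 95 days after the start; 95 ÷ 20 = 4 remainder 15; since the remainder is 15, round up to i = 5. First occurrence in the window: #6 on October 17, 2004 (5×20 = 100 days in).
July 1, 2005 is 357 days after the start; 357 ÷ 20 = 17 remainder 17. Last occurrence in the window: #18 on June 14, 2005.
Occurrences #6 through #18: 13 in total.

13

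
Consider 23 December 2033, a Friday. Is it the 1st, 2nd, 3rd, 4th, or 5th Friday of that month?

Day 23 falls in week ⌈23/7⌉ of the month.
Days 1–7 hold the 1st Friday, 8–14 the 2nd, 15–21 the 3rd, 22–28 the 4th, 29–31 the 5th.
23 is in the range for the 4th.

4th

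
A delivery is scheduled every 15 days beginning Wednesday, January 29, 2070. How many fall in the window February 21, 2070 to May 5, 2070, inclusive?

5

Occurrences land 15·i days after January 29, 2070 for i = 0, 1, 2, …
February 21, 2070 is 23 days after the start; 23 ÷ 15 = 1 remainder 8; since the remainder is 8, round up to i = 2. First occurrence in the window: #3 on February 28, 2070 (2×15 = 30 days in).
May 5, 2070 is 96 days after the start; 96 ÷ 15 = 6 remainder 6. Last occurrence in the window: #7 on April 29, 2070.
Occurrences #3 through #7: 5 in total.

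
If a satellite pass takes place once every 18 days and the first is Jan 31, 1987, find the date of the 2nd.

The 2nd occurrence is 1 interval after the first: 1 × 18 = 18 days after Jan 31, 1987.
Jan has 31 days — 0 days to the end of Jan leaves 18.
18 days into Feb → Feb 18, 1987.

Feb 18, 1987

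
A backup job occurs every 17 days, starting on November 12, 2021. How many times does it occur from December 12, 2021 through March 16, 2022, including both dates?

Occurrences land 17·i days after November 12, 2021 for i = 0, 1, 2, …
December 12, 2021 is 30 days after the start; 30 ÷ 17 = 1 remainder 13; since the remainder is 13, round up to i = 2. First occurrence in the window: #3 on December 16, 2021 (2×17 = 34 days in).
March 16, 2022 is 124 days after the start; 124 ÷ 17 = 7 remainder 5. Last occurrence in the window: #8 on March 11, 2022.
Occurrences #3 through #8: 6 in total.

6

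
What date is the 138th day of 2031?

Jan has 31 days (138 − 31 = 107 remain).
Feb has 28 days (107 − 28 = 79 remain).
Mar has 31 days (79 − 31 = 48 remain).
Apr has 30 days (48 − 30 = 18 remain).
18 into May → May 18.

May 18, 2031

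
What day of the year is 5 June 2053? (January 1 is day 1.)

Days in months before June: 31 + 28 + 31 + 30 + 31 = 151.
Plus 5 days into June → day 156.

156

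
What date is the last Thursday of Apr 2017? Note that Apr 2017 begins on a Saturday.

Apr 27, 2017

Apr 2017 begins on a Saturday, so the first Thursday is Apr 6 (5 days later).
Apr 2017 has 30 days. Adding weeks: 6, 13, 20, 27 — the last one ≤ 30 is the 27th.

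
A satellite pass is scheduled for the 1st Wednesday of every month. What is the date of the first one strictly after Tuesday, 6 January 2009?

January 2009 starts on a Thursday, so its 1st Wednesday is 7 January 2009 (6 days in).
7 January 2009 is after 6 January 2009, so that is the next one.

7 January 2009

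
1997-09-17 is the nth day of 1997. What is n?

Days in months before September: 31 + 28 + 31 + 30 + 31 + 30 + 31 + 31 = 243.
Plus 17 days into September → day 260.

260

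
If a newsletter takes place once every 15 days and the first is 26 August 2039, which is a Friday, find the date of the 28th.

4 October 2040

The 28th occurrence is 27 intervals after the first: 27 × 15 = 405 days after 26 August 2039.
August has 31 days — 5 days to the end of August leaves 400.
September has 30 days (370 left).
October has 31 days (339 left).
November has 30 days (309 left).
December has 31 days (278 left).
January has 31 days (247 left).
February has 29 days (218 left).
March has 31 days (187 left).
April has 30 days (157 left).
May has 31 days (126 left).
June has 30 days (96 left).
July has 31 days (65 left).
August has 31 days (34 left).
September has 30 days (4 left).
4 days into October → 4 October 2040.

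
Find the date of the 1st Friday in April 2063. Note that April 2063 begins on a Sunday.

6 April 2063

April 2063 begins on a Sunday, so the first Friday is April 6 (5 days later).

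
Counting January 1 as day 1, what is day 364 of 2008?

January has 31 days (364 − 31 = 333 remain).
February has 29 days (333 − 29 = 304 remain).
March has 31 days (304 − 31 = 273 remain).
April has 30 days (273 − 30 = 243 remain).
May has 31 days (243 − 31 = 212 remain).
June has 30 days (212 − 30 = 182 remain).
July has 31 days (182 − 31 = 151 remain).
August has 31 days (151 − 31 = 120 remain).
September has 30 days (120 − 30 = 90 remain).
October has 31 days (90 − 31 = 59 remain).
November has 30 days (59 − 30 = 29 remain).
29 into December → December 29.

29 December 2008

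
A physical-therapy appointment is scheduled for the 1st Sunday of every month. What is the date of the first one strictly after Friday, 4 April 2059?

6 April 2059

April 2059 starts on a Tuesday, so its 1st Sunday is 6 April 2059 (5 days in).
6 April 2059 is after 4 April 2059, so that is the next one.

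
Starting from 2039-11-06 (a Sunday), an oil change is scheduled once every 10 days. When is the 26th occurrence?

The 26th occurrence is 25 intervals after the first: 25 × 10 = 250 days after 2039-11-06.
November has 30 days — 24 days to the end of November leaves 226.
December has 31 days (195 left).
January has 31 days (164 left).
February has 29 days (135 left).
March has 31 days (104 left).
April has 30 days (74 left).
May has 31 days (43 left).
June has 30 days (13 left).
13 days into July → 2040-07-13.

2040-07-13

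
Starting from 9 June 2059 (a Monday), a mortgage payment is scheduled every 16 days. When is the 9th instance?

15 October 2059

The 9th occurrence is 8 intervals after the first: 8 × 16 = 128 days after 9 June 2059.
June has 30 days — 21 days to the end of June leaves 107.
July has 31 days (76 left).
August has 31 days (45 left).
September has 30 days (15 left).
15 days into October → 15 October 2059.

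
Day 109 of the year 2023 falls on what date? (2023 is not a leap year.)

19 April 2023

January has 31 days (109 − 31 = 78 remain).
February has 28 days (78 − 28 = 50 remain).
March has 31 days (50 − 31 = 19 remain).
19 into April → April 19.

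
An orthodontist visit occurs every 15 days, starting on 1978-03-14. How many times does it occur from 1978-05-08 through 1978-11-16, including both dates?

13

Occurrences land 15·i days after 1978-03-14 for i = 0, 1, 2, …
1978-05-08 is 55 days after the start; 55 ÷ 15 = 3 remainder 10; since the remainder is 10, round up to i = 4. First occurrence in the window: #5 on 1978-05-13 (4×15 = 60 days in).
1978-11-16 is 247 days after the start; 247 ÷ 15 = 16 remainder 7. Last occurrence in the window: #17 on 1978-11-09.
Occurrences #5 through #17: 13 in total.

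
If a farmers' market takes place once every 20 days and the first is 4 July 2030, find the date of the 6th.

12 October 2030

The 6th occurrence is 5 intervals after the first: 5 × 20 = 100 days after 4 July 2030.
July has 31 days — 27 days to the end of July leaves 73.
August has 31 days (42 left).
September has 30 days (12 left).
12 days into October → 12 October 2030.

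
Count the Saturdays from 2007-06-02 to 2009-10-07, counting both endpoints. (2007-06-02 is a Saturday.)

123

2007-06-02 is a Saturday; the first Saturday on or after it is 2007-06-02.
From 2007-06-02 to 2009-10-07: 212 + 366 + 280 = 858 days (rest of 2007, 2008, to 2009-10-07 in 2009).
858 ÷ 7 = 122 full weeks with remainder 4, so 122 more Saturdays after the first → 123.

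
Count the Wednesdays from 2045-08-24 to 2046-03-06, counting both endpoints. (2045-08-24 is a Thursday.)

27

2045-08-24 is a Thursday; the first Wednesday on or after it is 2045-08-30 (6 days later).
From 2045-08-30 to 2046-03-06: 1 + 30 + 31 + 30 + 31 + 31 + 28 + 6 = 188 days (rest of August, September, October, November, December, January, February, March).
188 ÷ 7 = 26 full weeks with remainder 6, so 26 more Wednesdays after the first → 27.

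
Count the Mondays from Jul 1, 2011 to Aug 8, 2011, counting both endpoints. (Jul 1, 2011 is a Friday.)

Jul 1, 2011 is a Friday; the first Monday on or after it is Jul 4, 2011 (3 days later).
From Jul 4, 2011 to Aug 8, 2011: 27 + 8 = 35 days (rest of Jul, Aug).
35 ÷ 7 = 5 full weeks with remainder 0, so 5 more Mondays after the first → 6.

6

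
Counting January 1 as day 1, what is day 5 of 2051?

January 5, 2051

5 into January → January 5.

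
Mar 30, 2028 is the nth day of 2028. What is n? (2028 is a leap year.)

Days in months before Mar: 31 + 29 = 60.
Plus 30 days into Mar → day 90.

90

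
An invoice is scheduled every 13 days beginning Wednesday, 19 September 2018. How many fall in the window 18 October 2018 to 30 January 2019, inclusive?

Occurrences land 13·i days after 19 September 2018 for i = 0, 1, 2, …
18 October 2018 is 29 days after the start; 29 ÷ 13 = 2 remainder 3; since the remainder is 3, round up to i = 3. First occurrence in the window: #4 on 28 October 2018 (3×13 = 39 days in).
30 January 2019 is 133 days after the start; 133 ÷ 13 = 10 remainder 3. Last occurrence in the window: #11 on 27 January 2019.
Occurrences #4 through #11: 8 in total.

8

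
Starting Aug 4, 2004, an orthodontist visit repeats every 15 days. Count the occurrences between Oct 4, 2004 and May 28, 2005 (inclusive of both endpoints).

15

Occurrences land 15·i days after Aug 4, 2004 for i = 0, 1, 2, …
Oct 4, 2004 is 61 days after the start; 61 ÷ 15 = 4 remainder 1; since the remainder is 1, round up to i = 5. First occurrence in the window: #6 on Oct 18, 2004 (5×15 = 75 days in).
May 28, 2005 is 297 days after the start; 297 ÷ 15 = 19 remainder 12. Last occurrence in the window: #20 on May 16, 2005.
Occurrences #6 through #20: 15 in total.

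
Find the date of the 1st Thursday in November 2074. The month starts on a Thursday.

November 2074 begins on a Thursday, so the first Thursday is November 1.

November 1, 2074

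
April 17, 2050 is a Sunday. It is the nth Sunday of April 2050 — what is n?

3rd

Day 17 falls in week ⌈17/7⌉ of the month.
Days 1–7 hold the 1st Sunday, 8–14 the 2nd, 15–21 the 3rd, 22–28 the 4th, 29–31 the 5th.
17 is in the range for the 3rd.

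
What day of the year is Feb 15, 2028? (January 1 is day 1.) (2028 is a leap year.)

Days in months before Feb: 31 = 31.
Plus 15 days into Feb → day 46.

46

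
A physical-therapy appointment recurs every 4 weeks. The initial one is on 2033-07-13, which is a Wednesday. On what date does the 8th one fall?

2034-01-25

The 8th occurrence is 7 intervals after the first: 7 × 28 = 196 days after 2033-07-13.
July has 31 days — 18 days to the end of July leaves 178.
August has 31 days (147 left).
September has 30 days (117 left).
October has 31 days (86 left).
November has 30 days (56 left).
December has 31 days (25 left).
25 days into January → 2034-01-25.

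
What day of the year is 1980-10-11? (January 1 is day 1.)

Days in months before October: 31 + 29 + 31 + 30 + 31 + 30 + 31 + 31 + 30 = 274.
Plus 11 days into October → day 285.

285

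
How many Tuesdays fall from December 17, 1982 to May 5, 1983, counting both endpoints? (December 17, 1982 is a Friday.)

20

December 17, 1982 is a Friday; the first Tuesday on or after it is December 21, 1982 (4 days later).
From December 21, 1982 to May 5, 1983: 10 + 31 + 28 + 31 + 30 + 5 = 135 days (rest of December, January, February, March, April, May).
135 ÷ 7 = 19 full weeks with remainder 2, so 19 more Tuesdays after the first → 20.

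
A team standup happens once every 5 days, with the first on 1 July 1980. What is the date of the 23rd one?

19 October 1980

The 23rd occurrence is 22 intervals after the first: 22 × 5 = 110 days after 1 July 1980.
July has 31 days — 30 days to the end of July leaves 80.
August has 31 days (49 left).
September has 30 days (19 left).
19 days into October → 19 October 1980.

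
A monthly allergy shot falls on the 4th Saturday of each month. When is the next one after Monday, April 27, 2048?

May 23, 2048

April 2048 starts on a Wednesday; its first Saturday is the 4th, so the 4th Saturday is the 25th — April 25, 2048.
That is not after April 27, 2048, so look at May 2048.
May 2048 starts on a Friday; its first Saturday is the 2nd, so the 4th Saturday is the 23rd — May 23, 2048.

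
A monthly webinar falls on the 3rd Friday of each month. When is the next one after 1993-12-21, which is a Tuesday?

December 1993 starts on a Wednesday; its first Friday is the 3rd, so the 3rd Friday is the 17th — 1993-12-17.
That is not after 1993-12-21, so look at January 1994.
January 1994 starts on a Saturday; its first Friday is the 7th, so the 3rd Friday is the 21st — 1994-01-21.

1994-01-21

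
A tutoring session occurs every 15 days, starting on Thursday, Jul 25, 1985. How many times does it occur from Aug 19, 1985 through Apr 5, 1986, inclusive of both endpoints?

15

Occurrences land 15·i days after Jul 25, 1985 for i = 0, 1, 2, …
Aug 19, 1985 is 25 days after the start; 25 ÷ 15 = 1 remainder 10; since the remainder is 10, round up to i = 2. First occurrence in the window: #3 on Aug 24, 1985 (2×15 = 30 days in).
Apr 5, 1986 is 254 days after the start; 254 ÷ 15 = 16 remainder 14. Last occurrence in the window: #17 on Mar 22, 1986.
Occurrences #3 through #17: 15 in total.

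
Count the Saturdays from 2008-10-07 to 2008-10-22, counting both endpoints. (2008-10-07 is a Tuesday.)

2

2008-10-07 is a Tuesday; the first Saturday on or after it is 2008-10-11 (4 days later).
From 2008-10-11 to 2008-10-22 is 22 − 11 = 11 days.
11 ÷ 7 = 1 full weeks with remainder 4, so 1 more Saturdays after the first → 2.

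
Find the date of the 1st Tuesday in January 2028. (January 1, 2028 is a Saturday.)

2028-01-04

January 2028 begins on a Saturday, so the first Tuesday is January 4 (3 days later).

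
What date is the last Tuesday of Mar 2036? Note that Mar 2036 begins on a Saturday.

Mar 25, 2036

Mar 2036 begins on a Saturday, so the first Tuesday is Mar 4 (3 days later).
Mar 2036 has 31 days. Adding weeks: 4, 11, 18, 25 — the last one ≤ 31 is the 25th.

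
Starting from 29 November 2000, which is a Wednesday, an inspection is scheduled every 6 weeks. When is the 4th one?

4 April 2001

The 4th occurrence is 3 intervals after the first: 3 × 42 = 126 days after 29 November 2000.
November has 30 days — 1 day to the end of November leaves 125.
December has 31 days (94 left).
January has 31 days (63 left).
February has 28 days (35 left).
March has 31 days (4 left).
4 days into April → 4 April 2001.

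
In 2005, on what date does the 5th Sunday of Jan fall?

Jan 2005 begins on a Saturday, so the first Sunday is Jan 2 (1 day later).
The 5th Sunday is 4 weeks later: 2 + 28 = 30.

Jan 30, 2005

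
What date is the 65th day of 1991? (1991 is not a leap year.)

January has 31 days (65 − 31 = 34 remain).
February has 28 days (34 − 28 = 6 remain).
6 into March → March 6.

6 March 1991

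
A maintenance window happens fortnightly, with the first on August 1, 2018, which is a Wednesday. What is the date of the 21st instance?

The 21st occurrence is 20 intervals after the first: 20 × 14 = 280 days after August 1, 2018.
August has 31 days — 30 days to the end of August leaves 250.
September has 30 days (220 left).
October has 31 days (189 left).
November has 30 days (159 left).
December has 31 days (128 left).
January has 31 days (97 left).
February has 28 days (69 left).
March has 31 days (38 left).
April has 30 days (8 left).
8 days into May → May 8, 2019.

May 8, 2019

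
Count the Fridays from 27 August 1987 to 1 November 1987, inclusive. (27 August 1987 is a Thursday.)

10

27 August 1987 is a Thursday; the first Friday on or after it is 28 August 1987 (1 day later).
From 28 August 1987 to 1 November 1987: 3 + 30 + 31 + 1 = 65 days (rest of August, September, October, November).
65 ÷ 7 = 9 full weeks with remainder 2, so 9 more Fridays after the first → 10.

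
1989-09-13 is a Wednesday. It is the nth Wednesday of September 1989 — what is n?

2nd

Day 13 falls in week ⌈13/7⌉ of the month.
Days 1–7 hold the 1st Wednesday, 8–14 the 2nd, 15–21 the 3rd, 22–28 the 4th, 29–31 the 5th.
13 is in the range for the 2nd.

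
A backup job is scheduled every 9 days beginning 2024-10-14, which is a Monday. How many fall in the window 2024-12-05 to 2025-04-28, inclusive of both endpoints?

16

Occurrences land 9·i days after 2024-10-14 for i = 0, 1, 2, …
2024-12-05 is 52 days after the start; 52 ÷ 9 = 5 remainder 7; since the remainder is 7, round up to i = 6. First occurrence in the window: #7 on 2024-12-07 (6×9 = 54 days in).
2025-04-28 is 196 days after the start; 196 ÷ 9 = 21 remainder 7. Last occurrence in the window: #22 on 2025-04-21.
Occurrences #7 through #22: 16 in total.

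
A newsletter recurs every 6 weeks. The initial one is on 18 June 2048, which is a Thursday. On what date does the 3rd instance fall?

The 3rd occurrence is 2 intervals after the first: 2 × 42 = 84 days after 18 June 2048.
June has 30 days — 12 days to the end of June leaves 72.
July has 31 days (41 left).
August has 31 days (10 left).
10 days into September → 10 September 2048.

10 September 2048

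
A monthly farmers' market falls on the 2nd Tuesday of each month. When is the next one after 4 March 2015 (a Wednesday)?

March 2015 starts on a Sunday; its first Tuesday is the 3rd, so the 2nd Tuesday is the 10th — 10 March 2015.
10 March 2015 is after 4 March 2015, so that is the next one.

10 March 2015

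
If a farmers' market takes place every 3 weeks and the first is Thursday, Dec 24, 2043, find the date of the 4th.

Feb 25, 2044

The 4th occurrence is 3 intervals after the first: 3 × 21 = 63 days after Dec 24, 2043.
Dec has 31 days — 7 days to the end of Dec leaves 56.
Jan has 31 days (25 left).
25 days into Feb → Feb 25, 2044.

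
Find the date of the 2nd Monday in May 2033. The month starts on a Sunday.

May 2033 begins on a Sunday, so the first Monday is May 2 (1 day later).
The 2nd Monday is 1 weeks later: 2 + 7 = 9.

2033-05-09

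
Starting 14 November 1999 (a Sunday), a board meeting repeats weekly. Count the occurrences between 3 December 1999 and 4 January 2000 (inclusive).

5

Occurrences land 7·i days after 14 November 1999 for i = 0, 1, 2, …
3 December 1999 is 19 days after the start; 19 ÷ 7 = 2 remainder 5; since the remainder is 5, round up to i = 3. First occurrence in the window: #4 on 5 December 1999 (3×7 = 21 days in).
4 January 2000 is 51 days after the start; 51 ÷ 7 = 7 remainder 2. Last occurrence in the window: #8 on 2 January 2000.
Occurrences #4 through #8: 5 in total.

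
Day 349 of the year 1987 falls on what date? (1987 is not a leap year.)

Jan has 31 days (349 − 31 = 318 remain).
Feb has 28 days (318 − 28 = 290 remain).
Mar has 31 days (290 − 31 = 259 remain).
Apr has 30 days (259 − 30 = 229 remain).
May has 31 days (229 − 31 = 198 remain).
Jun has 30 days (198 − 30 = 168 remain).
Jul has 31 days (168 − 31 = 137 remain).
Aug has 31 days (137 − 31 = 106 remain).
Sep has 30 days (106 − 30 = 76 remain).
Oct has 31 days (76 − 31 = 45 remain).
Nov has 30 days (45 − 30 = 15 remain).
15 into Dec → Dec 15.

Dec 15, 1987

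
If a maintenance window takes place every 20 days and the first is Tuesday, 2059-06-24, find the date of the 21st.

The 21st occurrence is 20 intervals after the first: 20 × 20 = 400 days after 2059-06-24.
June has 30 days — 6 days to the end of June leaves 394.
July has 31 days (363 left).
August has 31 days (332 left).
September has 30 days (302 left).
October has 31 days (271 left).
November has 30 days (241 left).
December has 31 days (210 left).
January has 31 days (179 left).
February has 29 days (150 left).
March has 31 days (119 left).
April has 30 days (89 left).
May has 31 days (58 left).
June has 30 days (28 left).
28 days into July → 2060-07-28.

2060-07-28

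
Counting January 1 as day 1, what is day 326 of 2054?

22 November 2054

January has 31 days (326 − 31 = 295 remain).
February has 28 days (295 − 28 = 267 remain).
March has 31 days (267 − 31 = 236 remain).
April has 30 days (236 − 30 = 206 remain).
May has 31 days (206 − 31 = 175 remain).
June has 30 days (175 − 30 = 145 remain).
July has 31 days (145 − 31 = 114 remain).
August has 31 days (114 − 31 = 83 remain).
September has 30 days (83 − 30 = 53 remain).
October has 31 days (53 − 31 = 22 remain).
22 into November → November 22.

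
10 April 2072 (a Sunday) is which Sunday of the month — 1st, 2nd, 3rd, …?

Day 10 falls in week ⌈10/7⌉ of the month.
Days 1–7 hold the 1st Sunday, 8–14 the 2nd, 15–21 the 3rd, 22–28 the 4th, 29–31 the 5th.
10 is in the range for the 2nd.

2nd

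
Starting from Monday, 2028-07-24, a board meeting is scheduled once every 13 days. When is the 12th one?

2028-12-14

The 12th occurrence is 11 intervals after the first: 11 × 13 = 143 days after 2028-07-24.
July has 31 days — 7 days to the end of July leaves 136.
August has 31 days (105 left).
September has 30 days (75 left).
October has 31 days (44 left).
November has 30 days (14 left).
14 days into December → 2028-12-14.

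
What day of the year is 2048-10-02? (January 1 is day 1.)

Days in months before October: 31 + 29 + 31 + 30 + 31 + 30 + 31 + 31 + 30 = 274.
Plus 2 days into October → day 276.

276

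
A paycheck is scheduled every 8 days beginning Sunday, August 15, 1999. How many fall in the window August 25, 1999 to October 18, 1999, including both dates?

7

Occurrences land 8·i days after August 15, 1999 for i = 0, 1, 2, …
August 25, 1999 is 10 days after the start; 10 ÷ 8 = 1 remainder 2; since the remainder is 2, round up to i = 2. First occurrence in the window: #3 on August 31, 1999 (2×8 = 16 days in).
October 18, 1999 is 64 days after the start; 64 ÷ 8 = 8 remainder 0. Last occurrence in the window: #9 on October 18, 1999.
Occurrences #3 through #9: 7 in total.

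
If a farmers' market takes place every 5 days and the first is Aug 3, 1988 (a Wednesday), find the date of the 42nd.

The 42nd occurrence is 41 intervals after the first: 41 × 5 = 205 days after Aug 3, 1988.
Aug has 31 days — 28 days to the end of Aug leaves 177.
Sep has 30 days (147 left).
Oct has 31 days (116 left).
Nov has 30 days (86 left).
Dec has 31 days (55 left).
Jan has 31 days (24 left).
24 days into Feb → Feb 24, 1989.

Feb 24, 1989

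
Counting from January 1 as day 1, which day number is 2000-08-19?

Days in months before August: 31 + 29 + 31 + 30 + 31 + 30 + 31 = 213.
Plus 19 days into August → day 232.

232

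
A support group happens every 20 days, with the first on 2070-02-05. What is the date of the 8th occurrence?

2070-06-25

The 8th occurrence is 7 intervals after the first: 7 × 20 = 140 days after 2070-02-05.
February has 28 days — 23 days to the end of February leaves 117.
March has 31 days (86 left).
April has 30 days (56 left).
May has 31 days (25 left).
25 days into June → 2070-06-25.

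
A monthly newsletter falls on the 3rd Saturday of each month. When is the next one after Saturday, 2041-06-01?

2041-06-15

June 2041 starts on a Saturday; its first Saturday is the 1st, so the 3rd Saturday is the 15th — 2041-06-15.
2041-06-15 is after 2041-06-01, so that is the next one.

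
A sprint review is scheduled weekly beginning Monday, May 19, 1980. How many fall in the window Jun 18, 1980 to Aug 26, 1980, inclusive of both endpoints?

10

Occurrences land 7·i days after May 19, 1980 for i = 0, 1, 2, …
Jun 18, 1980 is 30 days after the start; 30 ÷ 7 = 4 remainder 2; since the remainder is 2, round up to i = 5. First occurrence in the window: #6 on Jun 23, 1980 (5×7 = 35 days in).
Aug 26, 1980 is 99 days after the start; 99 ÷ 7 = 14 remainder 1. Last occurrence in the window: #15 on Aug 25, 1980.
Occurrences #6 through #15: 10 in total.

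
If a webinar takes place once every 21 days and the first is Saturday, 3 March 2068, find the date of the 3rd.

The 3rd occurrence is 2 intervals after the first: 2 × 21 = 42 days after 3 March 2068.
March has 31 days — 28 days to the end of March leaves 14.
14 days into April → 14 April 2068.

14 April 2068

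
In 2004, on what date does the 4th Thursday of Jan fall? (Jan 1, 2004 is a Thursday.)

Jan 2004 begins on a Thursday, so the first Thursday is Jan 1.
The 4th Thursday is 3 weeks later: 1 + 21 = 22.

Jan 22, 2004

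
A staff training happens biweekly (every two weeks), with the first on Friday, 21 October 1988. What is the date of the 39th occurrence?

The 39th occurrence is 38 intervals after the first: 38 × 14 = 532 days after 21 October 1988.
October has 31 days — 10 days to the end of October leaves 522.
From end of October to end of 1988 is 61 days (461 left).
1989 has 365 days (96 left).
January has 31 days (65 left).
February has 28 days (37 left).
March has 31 days (6 left).
6 days into April → 6 April 1990.

6 April 1990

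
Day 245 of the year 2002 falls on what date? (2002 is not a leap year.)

January has 31 days (245 − 31 = 214 remain).
February has 28 days (214 − 28 = 186 remain).
March has 31 days (186 − 31 = 155 remain).
April has 30 days (155 − 30 = 125 remain).
May has 31 days (125 − 31 = 94 remain).
June has 30 days (94 − 30 = 64 remain).
July has 31 days (64 − 31 = 33 remain).
August has 31 days (33 − 31 = 2 remain).
2 into September → September 2.

2 September 2002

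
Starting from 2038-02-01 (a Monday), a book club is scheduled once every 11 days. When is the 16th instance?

2038-07-16

The 16th occurrence is 15 intervals after the first: 15 × 11 = 165 days after 2038-02-01.
February has 28 days — 27 days to the end of February leaves 138.
March has 31 days (107 left).
April has 30 days (77 left).
May has 31 days (46 left).
June has 30 days (16 left).
16 days into July → 2038-07-16.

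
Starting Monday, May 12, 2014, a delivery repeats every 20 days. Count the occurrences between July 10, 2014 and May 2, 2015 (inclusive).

Occurrences land 20·i days after May 12, 2014 for i = 0, 1, 2, …
July 10, 2014 is 59 days after the start; 59 ÷ 20 = 2 remainder 19; since the remainder is 19, round up to i = 3. First occurrence in the window: #4 on July 11, 2014 (3×20 = 60 days in).
May 2, 2015 is 355 days after the start; 355 ÷ 20 = 17 remainder 15. Last occurrence in the window: #18 on April 17, 2015.
Occurrences #4 through #18: 15 in total.

15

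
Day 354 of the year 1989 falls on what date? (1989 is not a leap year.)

1989-12-20

January has 31 days (354 − 31 = 323 remain).
February has 28 days (323 − 28 = 295 remain).
March has 31 days (295 − 31 = 264 remain).
April has 30 days (264 − 30 = 234 remain).
May has 31 days (234 − 31 = 203 remain).
June has 30 days (203 − 30 = 173 remain).
July has 31 days (173 − 31 = 142 remain).
August has 31 days (142 − 31 = 111 remain).
September has 30 days (111 − 30 = 81 remain).
October has 31 days (81 − 31 = 50 remain).
November has 30 days (50 − 30 = 20 remain).
20 into December → December 20.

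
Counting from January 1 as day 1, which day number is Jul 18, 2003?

199

Days in months before Jul: 31 + 28 + 31 + 30 + 31 + 30 = 181.
Plus 18 days into Jul → day 199.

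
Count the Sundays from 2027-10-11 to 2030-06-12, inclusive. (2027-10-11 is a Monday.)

2027-10-11 is a Monday; the first Sunday on or after it is 2027-10-17 (6 days later).
From 2027-10-17 to 2030-06-12: 75 + 366 + 365 + 163 = 969 days (rest of 2027, 2028, 2029, to 2030-06-12 in 2030).
969 ÷ 7 = 138 full weeks with remainder 3, so 138 more Sundays after the first → 139.

139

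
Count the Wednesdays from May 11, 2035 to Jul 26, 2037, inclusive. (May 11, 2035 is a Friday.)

May 11, 2035 is a Friday; the first Wednesday on or after it is May 16, 2035 (5 days later).
From May 16, 2035 to Jul 26, 2037: 229 + 366 + 207 = 802 days (rest of 2035, 2036, to Jul 26, 2037 in 2037).
802 ÷ 7 = 114 full weeks with remainder 4, so 114 more Wednesdays after the first → 115.

115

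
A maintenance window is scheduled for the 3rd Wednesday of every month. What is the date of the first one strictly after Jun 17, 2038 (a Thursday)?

Jun 2038 starts on a Tuesday; its first Wednesday is the 2nd, so the 3rd Wednesday is the 16th — Jun 16, 2038.
That is not after Jun 17, 2038, so look at Jul 2038.
Jul 2038 starts on a Thursday; its first Wednesday is the 7th, so the 3rd Wednesday is the 21st — Jul 21, 2038.

Jul 21, 2038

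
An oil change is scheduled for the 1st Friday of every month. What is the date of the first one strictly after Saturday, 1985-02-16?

1985-03-01

February 1985 starts on a Friday, so its 1st Friday is 1985-02-01.
That is not after 1985-02-16, so look at March 1985.
March 1985 starts on a Friday, so its 1st Friday is 1985-03-01.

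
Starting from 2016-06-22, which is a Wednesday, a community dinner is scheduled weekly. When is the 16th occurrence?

2016-10-05

The 16th occurrence is 15 intervals after the first: 15 × 7 = 105 days after 2016-06-22.
June has 30 days — 8 days to the end of June leaves 97.
July has 31 days (66 left).
August has 31 days (35 left).
September has 30 days (5 left).
5 days into October → 2016-10-05.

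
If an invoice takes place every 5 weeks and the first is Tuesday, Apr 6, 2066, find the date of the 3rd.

The 3rd occurrence is 2 intervals after the first: 2 × 35 = 70 days after Apr 6, 2066.
Apr has 30 days — 24 days to the end of Apr leaves 46.
May has 31 days (15 left).
15 days into Jun → Jun 15, 2066.

Jun 15, 2066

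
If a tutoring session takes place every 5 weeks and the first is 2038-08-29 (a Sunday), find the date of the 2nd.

The 2nd occurrence is 1 interval after the first: 1 × 35 = 35 days after 2038-08-29.
August has 31 days — 2 days to the end of August leaves 33.
September has 30 days (3 left).
3 days into October → 2038-10-03.

2038-10-03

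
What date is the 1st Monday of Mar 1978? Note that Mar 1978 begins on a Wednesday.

Mar 6, 1978

Mar 1978 begins on a Wednesday, so the first Monday is Mar 6 (5 days later).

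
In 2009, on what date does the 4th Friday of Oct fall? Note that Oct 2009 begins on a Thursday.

Oct 23, 2009

Oct 2009 begins on a Thursday, so the first Friday is Oct 2 (1 day later).
The 4th Friday is 3 weeks later: 2 + 21 = 23.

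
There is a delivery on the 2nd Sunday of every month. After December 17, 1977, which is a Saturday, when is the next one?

December 1977 starts on a Thursday; its first Sunday is the 4th, so the 2nd Sunday is the 11th — December 11, 1977.
That is not after December 17, 1977, so look at January 1978.
January 1978 starts on a Sunday; its first Sunday is the 1st, so the 2nd Sunday is the 8th — January 8, 1978.

January 8, 1978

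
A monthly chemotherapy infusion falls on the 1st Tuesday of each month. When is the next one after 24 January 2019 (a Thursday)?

5 February 2019

January 2019 starts on a Tuesday, so its 1st Tuesday is 1 January 2019.
That is not after 24 January 2019, so look at February 2019.
February 2019 starts on a Friday, so its 1st Tuesday is 5 February 2019 (4 days in).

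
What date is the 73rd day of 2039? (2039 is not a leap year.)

14 March 2039

January has 31 days (73 − 31 = 42 remain).
February has 28 days (42 − 28 = 14 remain).
14 into March → March 14.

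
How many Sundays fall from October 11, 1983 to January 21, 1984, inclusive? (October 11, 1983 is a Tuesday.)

October 11, 1983 is a Tuesday; the first Sunday on or after it is October 16, 1983 (5 days later).
From October 16, 1983 to January 21, 1984: 15 + 30 + 31 + 21 = 97 days (rest of October, November, December, January).
97 ÷ 7 = 13 full weeks with remainder 6, so 13 more Sundays after the first → 14.

14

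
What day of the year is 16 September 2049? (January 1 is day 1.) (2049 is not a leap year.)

259

Days in months before September: 31 + 28 + 31 + 30 + 31 + 30 + 31 + 31 = 243.
Plus 16 days into September → day 259.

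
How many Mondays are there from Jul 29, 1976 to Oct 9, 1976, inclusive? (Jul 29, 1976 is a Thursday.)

Jul 29, 1976 is a Thursday; the first Monday on or after it is Aug 2, 1976 (4 days later).
From Aug 2, 1976 to Oct 9, 1976: 29 + 30 + 9 = 68 days (rest of Aug, Sep, Oct).
68 ÷ 7 = 9 full weeks with remainder 5, so 9 more Mondays after the first → 10.

10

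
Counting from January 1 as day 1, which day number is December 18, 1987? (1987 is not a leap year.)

Days in months before December: 31 + 28 + 31 + 30 + 31 + 30 + 31 + 31 + 30 + 31 + 30 = 334.
Plus 18 days into December → day 352.

352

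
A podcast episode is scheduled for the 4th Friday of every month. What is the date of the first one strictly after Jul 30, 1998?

Jul 1998 starts on a Wednesday; its first Friday is the 3rd, so the 4th Friday is the 24th — Jul 24, 1998.
That is not after Jul 30, 1998, so look at Aug 1998.
Aug 1998 starts on a Saturday; its first Friday is the 7th, so the 4th Friday is the 28th — Aug 28, 1998.

Aug 28, 1998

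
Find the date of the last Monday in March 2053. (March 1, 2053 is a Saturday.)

March 2053 begins on a Saturday, so the first Monday is March 3 (2 days later).
March 2053 has 31 days. Adding weeks: 3, 10, 17, 24, 31 — the last one ≤ 31 is the 31st.

March 31, 2053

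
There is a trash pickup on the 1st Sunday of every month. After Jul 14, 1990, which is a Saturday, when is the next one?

Jul 1990 starts on a Sunday, so its 1st Sunday is Jul 1, 1990.
That is not after Jul 14, 1990, so look at Aug 1990.
Aug 1990 starts on a Wednesday, so its 1st Sunday is Aug 5, 1990 (4 days in).

Aug 5, 1990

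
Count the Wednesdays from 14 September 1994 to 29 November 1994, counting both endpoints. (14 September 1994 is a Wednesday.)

14 September 1994 is a Wednesday; the first Wednesday on or after it is 14 September 1994.
From 14 September 1994 to 29 November 1994: 16 + 31 + 29 = 76 days (rest of September, October, November).
76 ÷ 7 = 10 full weeks with remainder 6, so 10 more Wednesdays after the first → 11.

11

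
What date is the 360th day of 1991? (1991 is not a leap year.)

Dec 26, 1991

Jan has 31 days (360 − 31 = 329 remain).
Feb has 28 days (329 − 28 = 301 remain).
Mar has 31 days (301 − 31 = 270 remain).
Apr has 30 days (270 − 30 = 240 remain).
May has 31 days (240 − 31 = 209 remain).
Jun has 30 days (209 − 30 = 179 remain).
Jul has 31 days (179 − 31 = 148 remain).
Aug has 31 days (148 − 31 = 117 remain).
Sep has 30 days (117 − 30 = 87 remain).
Oct has 31 days (87 − 31 = 56 remain).
Nov has 30 days (56 − 30 = 26 remain).
26 into Dec → Dec 26.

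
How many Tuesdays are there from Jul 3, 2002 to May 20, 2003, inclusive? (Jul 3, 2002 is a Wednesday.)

Jul 3, 2002 is a Wednesday; the first Tuesday on or after it is Jul 9, 2002 (6 days later).
From Jul 9, 2002 to May 20, 2003: 22 + 31 + 30 + 31 + 30 + 31 + 31 + 28 + 31 + 30 + 20 = 315 days (rest of Jul, Aug, Sep, Oct, Nov, Dec, Jan, Feb, Mar, Apr, May).
315 ÷ 7 = 45 full weeks with remainder 0, so 45 more Tuesdays after the first → 46.

46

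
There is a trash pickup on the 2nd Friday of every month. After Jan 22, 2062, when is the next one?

Jan 2062 starts on a Sunday; its first Friday is the 6th, so the 2nd Friday is the 13th — Jan 13, 2062.
That is not after Jan 22, 2062, so look at Feb 2062.
Feb 2062 starts on a Wednesday; its first Friday is the 3rd, so the 2nd Friday is the 10th — Feb 10, 2062.

Feb 10, 2062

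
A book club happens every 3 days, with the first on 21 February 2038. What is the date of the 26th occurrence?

7 May 2038

The 26th occurrence is 25 intervals after the first: 25 × 3 = 75 days after 21 February 2038.
February has 28 days — 7 days to the end of February leaves 68.
March has 31 days (37 left).
April has 30 days (7 left).
7 days into May → 7 May 2038.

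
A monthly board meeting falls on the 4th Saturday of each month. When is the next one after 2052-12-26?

2052-12-28

December 2052 starts on a Sunday; its first Saturday is the 7th, so the 4th Saturday is the 28th — 2052-12-28.
2052-12-28 is after 2052-12-26, so that is the next one.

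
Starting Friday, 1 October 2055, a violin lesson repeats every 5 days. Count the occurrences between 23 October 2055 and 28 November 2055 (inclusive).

7

Occurrences land 5·i days after 1 October 2055 for i = 0, 1, 2, …
23 October 2055 is 22 days after the start; 22 ÷ 5 = 4 remainder 2; since the remainder is 2, round up to i = 5. First occurrence in the window: #6 on 26 October 2055 (5×5 = 25 days in).
28 November 2055 is 58 days after the start; 58 ÷ 5 = 11 remainder 3. Last occurrence in the window: #12 on 25 November 2055.
Occurrences #6 through #12: 7 in total.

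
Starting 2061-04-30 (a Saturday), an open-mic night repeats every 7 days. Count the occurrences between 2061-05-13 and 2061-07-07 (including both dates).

8

Occurrences land 7·i days after 2061-04-30 for i = 0, 1, 2, …
2061-05-13 is 13 days after the start; 13 ÷ 7 = 1 remainder 6; since the remainder is 6, round up to i = 2. First occurrence in the window: #3 on 2061-05-14 (2×7 = 14 days in).
2061-07-07 is 68 days after the start; 68 ÷ 7 = 9 remainder 5. Last occurrence in the window: #10 on 2061-07-02.
Occurrences #3 through #10: 8 in total.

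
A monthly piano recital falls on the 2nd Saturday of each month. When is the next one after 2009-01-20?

2009-02-14

January 2009 starts on a Thursday; its first Saturday is the 3rd, so the 2nd Saturday is the 10th — 2009-01-10.
That is not after 2009-01-20, so look at February 2009.
February 2009 starts on a Sunday; its first Saturday is the 7th, so the 2nd Saturday is the 14th — 2009-02-14.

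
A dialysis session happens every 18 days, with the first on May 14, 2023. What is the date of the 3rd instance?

The 3rd occurrence is 2 intervals after the first: 2 × 18 = 36 days after May 14, 2023.
May has 31 days — 17 days to the end of May leaves 19.
19 days into Jun → Jun 19, 2023.

Jun 19, 2023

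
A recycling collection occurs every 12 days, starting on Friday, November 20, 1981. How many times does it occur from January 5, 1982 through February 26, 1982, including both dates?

5

Occurrences land 12·i days after November 20, 1981 for i = 0, 1, 2, …
January 5, 1982 is 46 days after the start; 46 ÷ 12 = 3 remainder 10; since the remainder is 10, round up to i = 4. First occurrence in the window: #5 on January 7, 1982 (4×12 = 48 days in).
February 26, 1982 is 98 days after the start; 98 ÷ 12 = 8 remainder 2. Last occurrence in the window: #9 on February 24, 1982.
Occurrences #5 through #9: 5 in total.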